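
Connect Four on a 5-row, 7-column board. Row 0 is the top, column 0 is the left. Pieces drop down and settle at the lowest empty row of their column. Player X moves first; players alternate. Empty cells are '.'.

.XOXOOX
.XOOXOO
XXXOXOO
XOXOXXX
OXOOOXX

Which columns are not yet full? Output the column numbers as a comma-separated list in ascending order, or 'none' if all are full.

Answer: 0

Derivation:
col 0: top cell = '.' → open
col 1: top cell = 'X' → FULL
col 2: top cell = 'O' → FULL
col 3: top cell = 'X' → FULL
col 4: top cell = 'O' → FULL
col 5: top cell = 'O' → FULL
col 6: top cell = 'X' → FULL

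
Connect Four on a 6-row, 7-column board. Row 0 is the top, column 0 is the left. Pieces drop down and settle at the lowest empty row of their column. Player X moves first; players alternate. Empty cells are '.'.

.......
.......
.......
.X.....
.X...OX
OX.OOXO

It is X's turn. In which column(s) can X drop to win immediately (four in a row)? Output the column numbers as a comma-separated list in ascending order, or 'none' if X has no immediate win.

col 0: drop X → no win
col 1: drop X → WIN!
col 2: drop X → no win
col 3: drop X → no win
col 4: drop X → no win
col 5: drop X → no win
col 6: drop X → no win

Answer: 1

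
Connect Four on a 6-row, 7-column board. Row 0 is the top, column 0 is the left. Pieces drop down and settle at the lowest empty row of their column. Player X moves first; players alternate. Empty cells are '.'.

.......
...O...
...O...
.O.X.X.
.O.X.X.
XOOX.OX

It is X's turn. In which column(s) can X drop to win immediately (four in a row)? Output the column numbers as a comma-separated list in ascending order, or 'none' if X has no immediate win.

col 0: drop X → no win
col 1: drop X → no win
col 2: drop X → no win
col 3: drop X → no win
col 4: drop X → no win
col 5: drop X → no win
col 6: drop X → no win

Answer: none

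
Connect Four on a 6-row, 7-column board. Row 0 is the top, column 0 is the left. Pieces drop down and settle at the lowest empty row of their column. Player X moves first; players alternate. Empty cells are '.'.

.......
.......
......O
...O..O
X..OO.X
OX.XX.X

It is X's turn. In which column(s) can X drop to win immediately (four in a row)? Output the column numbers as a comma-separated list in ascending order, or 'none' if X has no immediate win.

Answer: 2,5

Derivation:
col 0: drop X → no win
col 1: drop X → no win
col 2: drop X → WIN!
col 3: drop X → no win
col 4: drop X → no win
col 5: drop X → WIN!
col 6: drop X → no win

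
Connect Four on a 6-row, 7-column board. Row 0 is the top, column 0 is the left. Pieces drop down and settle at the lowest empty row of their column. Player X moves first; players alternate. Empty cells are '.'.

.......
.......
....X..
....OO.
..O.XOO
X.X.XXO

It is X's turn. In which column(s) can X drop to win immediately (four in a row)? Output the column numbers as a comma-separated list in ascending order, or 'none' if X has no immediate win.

col 0: drop X → no win
col 1: drop X → no win
col 2: drop X → no win
col 3: drop X → WIN!
col 4: drop X → no win
col 5: drop X → no win
col 6: drop X → no win

Answer: 3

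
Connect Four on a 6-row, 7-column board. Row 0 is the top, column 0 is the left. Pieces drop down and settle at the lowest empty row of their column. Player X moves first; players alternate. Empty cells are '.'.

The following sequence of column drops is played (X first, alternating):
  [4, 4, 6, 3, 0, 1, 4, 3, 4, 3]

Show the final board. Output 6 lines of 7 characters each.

Move 1: X drops in col 4, lands at row 5
Move 2: O drops in col 4, lands at row 4
Move 3: X drops in col 6, lands at row 5
Move 4: O drops in col 3, lands at row 5
Move 5: X drops in col 0, lands at row 5
Move 6: O drops in col 1, lands at row 5
Move 7: X drops in col 4, lands at row 3
Move 8: O drops in col 3, lands at row 4
Move 9: X drops in col 4, lands at row 2
Move 10: O drops in col 3, lands at row 3

Answer: .......
.......
....X..
...OX..
...OO..
XO.OX.X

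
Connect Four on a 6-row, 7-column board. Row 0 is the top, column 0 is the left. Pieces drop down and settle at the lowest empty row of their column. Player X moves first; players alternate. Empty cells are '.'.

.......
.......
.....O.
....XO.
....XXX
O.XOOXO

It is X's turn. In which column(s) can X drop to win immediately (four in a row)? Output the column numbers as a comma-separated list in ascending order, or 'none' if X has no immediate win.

Answer: 3

Derivation:
col 0: drop X → no win
col 1: drop X → no win
col 2: drop X → no win
col 3: drop X → WIN!
col 4: drop X → no win
col 5: drop X → no win
col 6: drop X → no win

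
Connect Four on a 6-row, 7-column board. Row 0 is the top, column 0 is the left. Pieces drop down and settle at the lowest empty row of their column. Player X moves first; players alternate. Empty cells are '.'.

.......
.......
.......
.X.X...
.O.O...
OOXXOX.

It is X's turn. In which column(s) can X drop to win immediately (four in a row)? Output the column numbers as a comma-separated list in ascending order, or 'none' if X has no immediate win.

Answer: none

Derivation:
col 0: drop X → no win
col 1: drop X → no win
col 2: drop X → no win
col 3: drop X → no win
col 4: drop X → no win
col 5: drop X → no win
col 6: drop X → no win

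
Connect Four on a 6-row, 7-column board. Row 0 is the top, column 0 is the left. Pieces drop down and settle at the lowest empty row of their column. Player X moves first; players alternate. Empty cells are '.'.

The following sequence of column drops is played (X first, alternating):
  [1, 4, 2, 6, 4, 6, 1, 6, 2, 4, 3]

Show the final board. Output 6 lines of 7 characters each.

Answer: .......
.......
.......
....O.O
.XX.X.O
.XXXO.O

Derivation:
Move 1: X drops in col 1, lands at row 5
Move 2: O drops in col 4, lands at row 5
Move 3: X drops in col 2, lands at row 5
Move 4: O drops in col 6, lands at row 5
Move 5: X drops in col 4, lands at row 4
Move 6: O drops in col 6, lands at row 4
Move 7: X drops in col 1, lands at row 4
Move 8: O drops in col 6, lands at row 3
Move 9: X drops in col 2, lands at row 4
Move 10: O drops in col 4, lands at row 3
Move 11: X drops in col 3, lands at row 5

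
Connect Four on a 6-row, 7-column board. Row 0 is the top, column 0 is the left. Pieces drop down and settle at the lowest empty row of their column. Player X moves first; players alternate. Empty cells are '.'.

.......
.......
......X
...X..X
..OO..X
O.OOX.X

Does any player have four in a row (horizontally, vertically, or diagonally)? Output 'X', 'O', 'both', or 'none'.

X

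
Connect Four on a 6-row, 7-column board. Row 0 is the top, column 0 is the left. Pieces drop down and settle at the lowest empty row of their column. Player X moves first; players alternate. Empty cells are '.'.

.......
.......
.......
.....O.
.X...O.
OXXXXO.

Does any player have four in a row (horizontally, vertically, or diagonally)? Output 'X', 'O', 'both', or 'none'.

X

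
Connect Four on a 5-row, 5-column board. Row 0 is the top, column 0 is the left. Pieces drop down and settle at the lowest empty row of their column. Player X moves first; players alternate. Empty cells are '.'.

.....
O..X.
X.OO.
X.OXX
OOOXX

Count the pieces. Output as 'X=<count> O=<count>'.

X=7 O=7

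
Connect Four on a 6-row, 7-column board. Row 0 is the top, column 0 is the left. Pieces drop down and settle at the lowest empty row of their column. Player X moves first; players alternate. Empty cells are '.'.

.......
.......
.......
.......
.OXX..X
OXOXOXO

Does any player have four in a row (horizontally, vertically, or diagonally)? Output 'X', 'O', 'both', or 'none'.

none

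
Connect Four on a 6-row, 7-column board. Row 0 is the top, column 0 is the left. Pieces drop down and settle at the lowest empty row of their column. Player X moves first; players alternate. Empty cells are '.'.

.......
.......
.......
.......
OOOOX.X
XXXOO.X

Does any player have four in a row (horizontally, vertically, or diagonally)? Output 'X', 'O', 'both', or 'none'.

O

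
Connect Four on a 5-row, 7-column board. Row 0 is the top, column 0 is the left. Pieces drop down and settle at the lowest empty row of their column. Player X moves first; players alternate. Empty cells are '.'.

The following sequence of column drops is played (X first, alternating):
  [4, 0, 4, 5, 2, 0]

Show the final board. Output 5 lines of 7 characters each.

Move 1: X drops in col 4, lands at row 4
Move 2: O drops in col 0, lands at row 4
Move 3: X drops in col 4, lands at row 3
Move 4: O drops in col 5, lands at row 4
Move 5: X drops in col 2, lands at row 4
Move 6: O drops in col 0, lands at row 3

Answer: .......
.......
.......
O...X..
O.X.XO.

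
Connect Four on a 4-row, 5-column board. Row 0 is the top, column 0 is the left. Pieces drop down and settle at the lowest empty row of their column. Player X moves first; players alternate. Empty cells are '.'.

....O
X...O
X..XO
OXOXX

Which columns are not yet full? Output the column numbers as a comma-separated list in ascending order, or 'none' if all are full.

col 0: top cell = '.' → open
col 1: top cell = '.' → open
col 2: top cell = '.' → open
col 3: top cell = '.' → open
col 4: top cell = 'O' → FULL

Answer: 0,1,2,3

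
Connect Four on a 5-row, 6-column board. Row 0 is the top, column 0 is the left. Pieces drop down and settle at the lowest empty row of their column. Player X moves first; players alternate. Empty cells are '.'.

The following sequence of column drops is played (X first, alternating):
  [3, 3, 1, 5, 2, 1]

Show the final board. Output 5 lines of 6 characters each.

Answer: ......
......
......
.O.O..
.XXX.O

Derivation:
Move 1: X drops in col 3, lands at row 4
Move 2: O drops in col 3, lands at row 3
Move 3: X drops in col 1, lands at row 4
Move 4: O drops in col 5, lands at row 4
Move 5: X drops in col 2, lands at row 4
Move 6: O drops in col 1, lands at row 3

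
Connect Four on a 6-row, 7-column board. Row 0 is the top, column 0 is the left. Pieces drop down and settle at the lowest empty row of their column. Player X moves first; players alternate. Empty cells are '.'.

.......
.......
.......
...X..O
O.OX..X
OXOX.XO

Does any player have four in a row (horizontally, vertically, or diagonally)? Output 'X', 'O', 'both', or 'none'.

none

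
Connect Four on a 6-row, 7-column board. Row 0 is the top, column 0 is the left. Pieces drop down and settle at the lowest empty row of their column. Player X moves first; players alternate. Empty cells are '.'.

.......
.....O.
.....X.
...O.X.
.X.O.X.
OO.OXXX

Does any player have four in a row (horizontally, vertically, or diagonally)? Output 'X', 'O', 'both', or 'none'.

X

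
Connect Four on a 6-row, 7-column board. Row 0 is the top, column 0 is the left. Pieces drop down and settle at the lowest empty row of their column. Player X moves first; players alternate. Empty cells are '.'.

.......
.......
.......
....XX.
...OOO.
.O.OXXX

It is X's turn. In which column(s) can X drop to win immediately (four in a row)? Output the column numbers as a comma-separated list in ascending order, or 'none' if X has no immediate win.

Answer: none

Derivation:
col 0: drop X → no win
col 1: drop X → no win
col 2: drop X → no win
col 3: drop X → no win
col 4: drop X → no win
col 5: drop X → no win
col 6: drop X → no win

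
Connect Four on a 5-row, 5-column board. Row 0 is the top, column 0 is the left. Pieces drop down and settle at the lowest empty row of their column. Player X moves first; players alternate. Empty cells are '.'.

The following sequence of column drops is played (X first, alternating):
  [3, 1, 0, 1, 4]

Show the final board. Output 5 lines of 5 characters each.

Move 1: X drops in col 3, lands at row 4
Move 2: O drops in col 1, lands at row 4
Move 3: X drops in col 0, lands at row 4
Move 4: O drops in col 1, lands at row 3
Move 5: X drops in col 4, lands at row 4

Answer: .....
.....
.....
.O...
XO.XX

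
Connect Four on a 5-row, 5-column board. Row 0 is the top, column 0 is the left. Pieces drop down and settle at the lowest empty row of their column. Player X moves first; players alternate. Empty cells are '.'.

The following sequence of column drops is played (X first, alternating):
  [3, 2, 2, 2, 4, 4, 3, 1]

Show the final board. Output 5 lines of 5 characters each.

Move 1: X drops in col 3, lands at row 4
Move 2: O drops in col 2, lands at row 4
Move 3: X drops in col 2, lands at row 3
Move 4: O drops in col 2, lands at row 2
Move 5: X drops in col 4, lands at row 4
Move 6: O drops in col 4, lands at row 3
Move 7: X drops in col 3, lands at row 3
Move 8: O drops in col 1, lands at row 4

Answer: .....
.....
..O..
..XXO
.OOXX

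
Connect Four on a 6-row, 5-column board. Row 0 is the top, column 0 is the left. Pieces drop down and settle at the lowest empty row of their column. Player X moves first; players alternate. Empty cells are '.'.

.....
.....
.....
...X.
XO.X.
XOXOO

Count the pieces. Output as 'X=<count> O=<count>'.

X=5 O=4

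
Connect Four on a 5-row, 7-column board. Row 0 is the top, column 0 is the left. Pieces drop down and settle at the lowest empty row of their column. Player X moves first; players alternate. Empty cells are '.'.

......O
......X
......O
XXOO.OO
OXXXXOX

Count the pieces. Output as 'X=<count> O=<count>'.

X=8 O=8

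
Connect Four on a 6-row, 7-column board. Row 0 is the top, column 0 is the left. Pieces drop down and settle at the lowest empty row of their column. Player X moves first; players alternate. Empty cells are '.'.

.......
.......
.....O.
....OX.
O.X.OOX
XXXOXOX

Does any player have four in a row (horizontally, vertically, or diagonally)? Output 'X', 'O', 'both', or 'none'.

none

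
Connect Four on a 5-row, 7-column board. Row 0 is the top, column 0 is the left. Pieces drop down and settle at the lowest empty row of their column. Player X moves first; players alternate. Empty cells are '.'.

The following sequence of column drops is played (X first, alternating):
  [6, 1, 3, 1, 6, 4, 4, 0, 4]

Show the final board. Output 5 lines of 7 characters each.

Answer: .......
.......
....X..
.O..X.X
OO.XO.X

Derivation:
Move 1: X drops in col 6, lands at row 4
Move 2: O drops in col 1, lands at row 4
Move 3: X drops in col 3, lands at row 4
Move 4: O drops in col 1, lands at row 3
Move 5: X drops in col 6, lands at row 3
Move 6: O drops in col 4, lands at row 4
Move 7: X drops in col 4, lands at row 3
Move 8: O drops in col 0, lands at row 4
Move 9: X drops in col 4, lands at row 2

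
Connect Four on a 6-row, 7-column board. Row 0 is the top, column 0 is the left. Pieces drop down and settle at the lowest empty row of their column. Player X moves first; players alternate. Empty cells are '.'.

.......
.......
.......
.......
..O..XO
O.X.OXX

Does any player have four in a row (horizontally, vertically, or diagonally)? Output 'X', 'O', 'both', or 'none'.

none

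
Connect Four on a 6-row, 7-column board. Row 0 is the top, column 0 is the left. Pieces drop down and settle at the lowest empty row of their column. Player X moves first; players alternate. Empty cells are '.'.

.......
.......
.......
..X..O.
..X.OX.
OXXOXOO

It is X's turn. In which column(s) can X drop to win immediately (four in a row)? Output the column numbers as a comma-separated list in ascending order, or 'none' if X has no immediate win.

Answer: 2

Derivation:
col 0: drop X → no win
col 1: drop X → no win
col 2: drop X → WIN!
col 3: drop X → no win
col 4: drop X → no win
col 5: drop X → no win
col 6: drop X → no win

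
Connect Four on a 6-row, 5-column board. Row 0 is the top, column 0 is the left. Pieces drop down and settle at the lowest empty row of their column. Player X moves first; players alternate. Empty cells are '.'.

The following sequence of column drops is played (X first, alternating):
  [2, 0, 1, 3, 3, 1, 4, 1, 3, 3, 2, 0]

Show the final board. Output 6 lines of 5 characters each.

Move 1: X drops in col 2, lands at row 5
Move 2: O drops in col 0, lands at row 5
Move 3: X drops in col 1, lands at row 5
Move 4: O drops in col 3, lands at row 5
Move 5: X drops in col 3, lands at row 4
Move 6: O drops in col 1, lands at row 4
Move 7: X drops in col 4, lands at row 5
Move 8: O drops in col 1, lands at row 3
Move 9: X drops in col 3, lands at row 3
Move 10: O drops in col 3, lands at row 2
Move 11: X drops in col 2, lands at row 4
Move 12: O drops in col 0, lands at row 4

Answer: .....
.....
...O.
.O.X.
OOXX.
OXXOX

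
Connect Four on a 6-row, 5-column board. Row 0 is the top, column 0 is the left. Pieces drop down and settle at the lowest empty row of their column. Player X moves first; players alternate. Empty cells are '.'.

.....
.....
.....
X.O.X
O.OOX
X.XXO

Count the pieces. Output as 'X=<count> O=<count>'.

X=6 O=5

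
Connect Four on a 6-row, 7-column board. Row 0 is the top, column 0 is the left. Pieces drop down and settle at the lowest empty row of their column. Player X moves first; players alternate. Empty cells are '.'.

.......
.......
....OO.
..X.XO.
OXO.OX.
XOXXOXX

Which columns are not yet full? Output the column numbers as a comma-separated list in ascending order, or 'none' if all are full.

col 0: top cell = '.' → open
col 1: top cell = '.' → open
col 2: top cell = '.' → open
col 3: top cell = '.' → open
col 4: top cell = '.' → open
col 5: top cell = '.' → open
col 6: top cell = '.' → open

Answer: 0,1,2,3,4,5,6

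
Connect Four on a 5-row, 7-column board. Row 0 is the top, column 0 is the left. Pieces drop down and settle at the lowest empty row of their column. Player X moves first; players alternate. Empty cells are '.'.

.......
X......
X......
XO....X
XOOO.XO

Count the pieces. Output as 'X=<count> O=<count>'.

X=6 O=5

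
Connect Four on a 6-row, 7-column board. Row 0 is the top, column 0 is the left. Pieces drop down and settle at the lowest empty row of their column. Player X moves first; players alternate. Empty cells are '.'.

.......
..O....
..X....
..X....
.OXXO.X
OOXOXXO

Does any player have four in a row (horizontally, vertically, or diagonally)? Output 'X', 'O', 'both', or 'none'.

X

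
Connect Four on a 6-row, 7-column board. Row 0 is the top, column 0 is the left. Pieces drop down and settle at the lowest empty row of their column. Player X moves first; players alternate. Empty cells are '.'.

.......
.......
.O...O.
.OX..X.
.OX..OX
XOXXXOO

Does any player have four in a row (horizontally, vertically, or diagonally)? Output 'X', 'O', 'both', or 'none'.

O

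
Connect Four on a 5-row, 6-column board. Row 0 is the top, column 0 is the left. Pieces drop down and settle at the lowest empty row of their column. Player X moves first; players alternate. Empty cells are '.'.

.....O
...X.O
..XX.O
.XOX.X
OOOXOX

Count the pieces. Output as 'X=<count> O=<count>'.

X=8 O=8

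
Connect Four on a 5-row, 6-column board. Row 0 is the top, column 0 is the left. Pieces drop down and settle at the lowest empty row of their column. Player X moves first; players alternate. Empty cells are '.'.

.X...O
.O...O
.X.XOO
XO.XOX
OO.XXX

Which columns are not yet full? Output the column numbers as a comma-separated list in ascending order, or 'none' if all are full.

Answer: 0,2,3,4

Derivation:
col 0: top cell = '.' → open
col 1: top cell = 'X' → FULL
col 2: top cell = '.' → open
col 3: top cell = '.' → open
col 4: top cell = '.' → open
col 5: top cell = 'O' → FULL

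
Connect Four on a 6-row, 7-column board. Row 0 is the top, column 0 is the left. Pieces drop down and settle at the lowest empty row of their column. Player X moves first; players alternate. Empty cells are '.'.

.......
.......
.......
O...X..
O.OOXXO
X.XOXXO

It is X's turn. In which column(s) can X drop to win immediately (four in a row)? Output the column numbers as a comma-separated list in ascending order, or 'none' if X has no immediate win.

col 0: drop X → no win
col 1: drop X → no win
col 2: drop X → no win
col 3: drop X → no win
col 4: drop X → WIN!
col 5: drop X → no win
col 6: drop X → no win

Answer: 4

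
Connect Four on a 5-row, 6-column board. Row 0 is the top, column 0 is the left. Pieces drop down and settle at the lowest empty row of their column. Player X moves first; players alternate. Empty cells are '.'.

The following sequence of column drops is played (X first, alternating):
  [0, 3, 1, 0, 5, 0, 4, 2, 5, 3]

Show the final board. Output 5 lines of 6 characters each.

Move 1: X drops in col 0, lands at row 4
Move 2: O drops in col 3, lands at row 4
Move 3: X drops in col 1, lands at row 4
Move 4: O drops in col 0, lands at row 3
Move 5: X drops in col 5, lands at row 4
Move 6: O drops in col 0, lands at row 2
Move 7: X drops in col 4, lands at row 4
Move 8: O drops in col 2, lands at row 4
Move 9: X drops in col 5, lands at row 3
Move 10: O drops in col 3, lands at row 3

Answer: ......
......
O.....
O..O.X
XXOOXX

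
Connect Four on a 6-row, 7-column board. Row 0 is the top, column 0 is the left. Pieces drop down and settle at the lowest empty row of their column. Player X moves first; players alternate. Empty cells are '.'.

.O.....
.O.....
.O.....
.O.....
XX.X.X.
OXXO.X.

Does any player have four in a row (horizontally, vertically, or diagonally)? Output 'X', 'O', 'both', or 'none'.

O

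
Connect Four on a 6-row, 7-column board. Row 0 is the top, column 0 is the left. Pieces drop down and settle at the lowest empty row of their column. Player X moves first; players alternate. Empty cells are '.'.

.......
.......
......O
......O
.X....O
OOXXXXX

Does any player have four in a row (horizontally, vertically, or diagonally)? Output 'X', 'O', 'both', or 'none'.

X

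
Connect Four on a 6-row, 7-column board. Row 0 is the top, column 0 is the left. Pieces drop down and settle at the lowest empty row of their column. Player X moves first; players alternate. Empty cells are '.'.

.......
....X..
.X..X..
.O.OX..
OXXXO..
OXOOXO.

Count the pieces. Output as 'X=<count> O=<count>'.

X=9 O=8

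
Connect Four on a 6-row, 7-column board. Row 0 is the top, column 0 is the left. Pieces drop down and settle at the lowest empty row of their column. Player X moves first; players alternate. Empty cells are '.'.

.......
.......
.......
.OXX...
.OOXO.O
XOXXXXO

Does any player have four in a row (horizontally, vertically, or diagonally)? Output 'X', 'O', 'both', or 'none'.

X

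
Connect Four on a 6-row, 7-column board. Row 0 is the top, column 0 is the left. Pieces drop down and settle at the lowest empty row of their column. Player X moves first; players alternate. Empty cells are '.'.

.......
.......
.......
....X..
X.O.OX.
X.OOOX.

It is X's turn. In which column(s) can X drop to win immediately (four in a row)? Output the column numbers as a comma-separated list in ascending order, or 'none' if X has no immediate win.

col 0: drop X → no win
col 1: drop X → no win
col 2: drop X → no win
col 3: drop X → no win
col 4: drop X → no win
col 5: drop X → no win
col 6: drop X → no win

Answer: none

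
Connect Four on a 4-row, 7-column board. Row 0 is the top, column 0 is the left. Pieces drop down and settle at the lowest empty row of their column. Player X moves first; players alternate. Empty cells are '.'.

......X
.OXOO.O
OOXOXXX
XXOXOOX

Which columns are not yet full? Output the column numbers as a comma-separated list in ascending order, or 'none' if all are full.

Answer: 0,1,2,3,4,5

Derivation:
col 0: top cell = '.' → open
col 1: top cell = '.' → open
col 2: top cell = '.' → open
col 3: top cell = '.' → open
col 4: top cell = '.' → open
col 5: top cell = '.' → open
col 6: top cell = 'X' → FULL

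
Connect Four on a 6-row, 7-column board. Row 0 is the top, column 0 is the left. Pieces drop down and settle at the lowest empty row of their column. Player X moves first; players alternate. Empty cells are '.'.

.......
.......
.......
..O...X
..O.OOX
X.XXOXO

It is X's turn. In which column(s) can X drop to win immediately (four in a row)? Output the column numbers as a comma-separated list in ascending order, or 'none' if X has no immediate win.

col 0: drop X → no win
col 1: drop X → WIN!
col 2: drop X → no win
col 3: drop X → no win
col 4: drop X → no win
col 5: drop X → no win
col 6: drop X → no win

Answer: 1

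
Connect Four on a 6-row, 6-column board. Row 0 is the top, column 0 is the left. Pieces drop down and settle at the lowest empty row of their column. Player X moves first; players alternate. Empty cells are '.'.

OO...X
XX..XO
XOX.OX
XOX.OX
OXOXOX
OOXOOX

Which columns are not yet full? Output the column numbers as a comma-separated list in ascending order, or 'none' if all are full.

Answer: 2,3,4

Derivation:
col 0: top cell = 'O' → FULL
col 1: top cell = 'O' → FULL
col 2: top cell = '.' → open
col 3: top cell = '.' → open
col 4: top cell = '.' → open
col 5: top cell = 'X' → FULL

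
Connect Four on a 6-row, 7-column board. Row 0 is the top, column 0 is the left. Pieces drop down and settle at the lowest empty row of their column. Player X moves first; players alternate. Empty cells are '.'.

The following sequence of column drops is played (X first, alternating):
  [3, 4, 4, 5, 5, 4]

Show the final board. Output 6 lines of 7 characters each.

Answer: .......
.......
.......
....O..
....XX.
...XOO.

Derivation:
Move 1: X drops in col 3, lands at row 5
Move 2: O drops in col 4, lands at row 5
Move 3: X drops in col 4, lands at row 4
Move 4: O drops in col 5, lands at row 5
Move 5: X drops in col 5, lands at row 4
Move 6: O drops in col 4, lands at row 3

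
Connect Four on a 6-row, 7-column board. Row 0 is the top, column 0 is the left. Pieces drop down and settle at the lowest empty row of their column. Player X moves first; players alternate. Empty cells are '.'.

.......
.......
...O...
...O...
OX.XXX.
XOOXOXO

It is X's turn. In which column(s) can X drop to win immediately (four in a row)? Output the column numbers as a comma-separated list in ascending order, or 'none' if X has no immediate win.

col 0: drop X → no win
col 1: drop X → no win
col 2: drop X → WIN!
col 3: drop X → no win
col 4: drop X → no win
col 5: drop X → no win
col 6: drop X → WIN!

Answer: 2,6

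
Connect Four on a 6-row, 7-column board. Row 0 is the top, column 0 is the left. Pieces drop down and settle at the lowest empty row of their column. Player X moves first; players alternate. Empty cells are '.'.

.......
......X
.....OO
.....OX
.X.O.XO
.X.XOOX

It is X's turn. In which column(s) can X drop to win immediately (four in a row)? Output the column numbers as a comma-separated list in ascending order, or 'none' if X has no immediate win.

col 0: drop X → no win
col 1: drop X → no win
col 2: drop X → no win
col 3: drop X → no win
col 4: drop X → no win
col 5: drop X → no win
col 6: drop X → no win

Answer: none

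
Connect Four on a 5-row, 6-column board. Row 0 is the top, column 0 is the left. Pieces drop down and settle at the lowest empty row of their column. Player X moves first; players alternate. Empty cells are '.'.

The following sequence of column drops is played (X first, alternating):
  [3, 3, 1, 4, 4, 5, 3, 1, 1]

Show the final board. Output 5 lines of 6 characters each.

Move 1: X drops in col 3, lands at row 4
Move 2: O drops in col 3, lands at row 3
Move 3: X drops in col 1, lands at row 4
Move 4: O drops in col 4, lands at row 4
Move 5: X drops in col 4, lands at row 3
Move 6: O drops in col 5, lands at row 4
Move 7: X drops in col 3, lands at row 2
Move 8: O drops in col 1, lands at row 3
Move 9: X drops in col 1, lands at row 2

Answer: ......
......
.X.X..
.O.OX.
.X.XOO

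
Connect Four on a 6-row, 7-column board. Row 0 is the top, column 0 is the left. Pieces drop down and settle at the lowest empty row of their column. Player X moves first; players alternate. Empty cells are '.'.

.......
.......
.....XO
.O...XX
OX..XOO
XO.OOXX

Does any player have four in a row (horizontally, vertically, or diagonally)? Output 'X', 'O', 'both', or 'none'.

none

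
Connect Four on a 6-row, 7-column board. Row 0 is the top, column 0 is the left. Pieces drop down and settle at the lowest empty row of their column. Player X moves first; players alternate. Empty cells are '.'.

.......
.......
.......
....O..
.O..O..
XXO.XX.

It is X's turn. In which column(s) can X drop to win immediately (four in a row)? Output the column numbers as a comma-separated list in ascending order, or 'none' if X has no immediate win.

Answer: none

Derivation:
col 0: drop X → no win
col 1: drop X → no win
col 2: drop X → no win
col 3: drop X → no win
col 4: drop X → no win
col 5: drop X → no win
col 6: drop X → no win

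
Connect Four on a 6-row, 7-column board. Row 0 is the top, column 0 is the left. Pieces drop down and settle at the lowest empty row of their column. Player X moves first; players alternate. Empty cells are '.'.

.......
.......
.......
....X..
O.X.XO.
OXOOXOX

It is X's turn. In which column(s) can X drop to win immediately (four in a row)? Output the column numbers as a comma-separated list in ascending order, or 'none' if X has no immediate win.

col 0: drop X → no win
col 1: drop X → no win
col 2: drop X → no win
col 3: drop X → no win
col 4: drop X → WIN!
col 5: drop X → no win
col 6: drop X → no win

Answer: 4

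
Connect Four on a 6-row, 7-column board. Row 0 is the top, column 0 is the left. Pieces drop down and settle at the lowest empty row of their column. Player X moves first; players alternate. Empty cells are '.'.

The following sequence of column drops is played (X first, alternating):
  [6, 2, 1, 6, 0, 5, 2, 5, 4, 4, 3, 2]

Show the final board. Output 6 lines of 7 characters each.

Answer: .......
.......
.......
..O....
..X.OOO
XXOXXOX

Derivation:
Move 1: X drops in col 6, lands at row 5
Move 2: O drops in col 2, lands at row 5
Move 3: X drops in col 1, lands at row 5
Move 4: O drops in col 6, lands at row 4
Move 5: X drops in col 0, lands at row 5
Move 6: O drops in col 5, lands at row 5
Move 7: X drops in col 2, lands at row 4
Move 8: O drops in col 5, lands at row 4
Move 9: X drops in col 4, lands at row 5
Move 10: O drops in col 4, lands at row 4
Move 11: X drops in col 3, lands at row 5
Move 12: O drops in col 2, lands at row 3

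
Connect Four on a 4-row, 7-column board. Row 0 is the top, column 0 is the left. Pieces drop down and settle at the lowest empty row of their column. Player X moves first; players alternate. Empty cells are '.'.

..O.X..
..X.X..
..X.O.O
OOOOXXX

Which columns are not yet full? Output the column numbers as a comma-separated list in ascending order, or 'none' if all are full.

col 0: top cell = '.' → open
col 1: top cell = '.' → open
col 2: top cell = 'O' → FULL
col 3: top cell = '.' → open
col 4: top cell = 'X' → FULL
col 5: top cell = '.' → open
col 6: top cell = '.' → open

Answer: 0,1,3,5,6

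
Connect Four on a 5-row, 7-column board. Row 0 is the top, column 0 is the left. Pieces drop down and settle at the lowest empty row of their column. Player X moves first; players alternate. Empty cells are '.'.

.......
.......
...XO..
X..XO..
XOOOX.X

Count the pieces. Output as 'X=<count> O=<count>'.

X=6 O=5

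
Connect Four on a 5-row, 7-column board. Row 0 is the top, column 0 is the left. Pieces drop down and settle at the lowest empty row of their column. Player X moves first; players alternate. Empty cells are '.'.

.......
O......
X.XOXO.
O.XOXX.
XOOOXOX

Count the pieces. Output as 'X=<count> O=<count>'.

X=9 O=9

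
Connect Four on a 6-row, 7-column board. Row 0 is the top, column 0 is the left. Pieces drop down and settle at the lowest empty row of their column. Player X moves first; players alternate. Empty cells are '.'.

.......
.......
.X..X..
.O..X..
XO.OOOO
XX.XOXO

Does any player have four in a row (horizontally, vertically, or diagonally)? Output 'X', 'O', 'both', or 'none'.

O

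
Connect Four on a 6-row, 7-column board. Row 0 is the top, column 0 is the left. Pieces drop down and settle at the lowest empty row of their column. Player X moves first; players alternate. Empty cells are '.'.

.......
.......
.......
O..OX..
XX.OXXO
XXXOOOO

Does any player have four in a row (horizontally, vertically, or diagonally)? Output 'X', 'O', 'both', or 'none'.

O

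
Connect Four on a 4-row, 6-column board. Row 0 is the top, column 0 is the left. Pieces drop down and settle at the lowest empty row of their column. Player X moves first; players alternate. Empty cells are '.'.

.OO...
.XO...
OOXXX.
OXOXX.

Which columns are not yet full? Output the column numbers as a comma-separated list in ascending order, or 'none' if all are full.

Answer: 0,3,4,5

Derivation:
col 0: top cell = '.' → open
col 1: top cell = 'O' → FULL
col 2: top cell = 'O' → FULL
col 3: top cell = '.' → open
col 4: top cell = '.' → open
col 5: top cell = '.' → open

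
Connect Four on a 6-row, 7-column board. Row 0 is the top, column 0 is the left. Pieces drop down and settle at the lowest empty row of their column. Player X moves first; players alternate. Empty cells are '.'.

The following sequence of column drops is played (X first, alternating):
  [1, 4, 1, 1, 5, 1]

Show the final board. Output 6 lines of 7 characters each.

Move 1: X drops in col 1, lands at row 5
Move 2: O drops in col 4, lands at row 5
Move 3: X drops in col 1, lands at row 4
Move 4: O drops in col 1, lands at row 3
Move 5: X drops in col 5, lands at row 5
Move 6: O drops in col 1, lands at row 2

Answer: .......
.......
.O.....
.O.....
.X.....
.X..OX.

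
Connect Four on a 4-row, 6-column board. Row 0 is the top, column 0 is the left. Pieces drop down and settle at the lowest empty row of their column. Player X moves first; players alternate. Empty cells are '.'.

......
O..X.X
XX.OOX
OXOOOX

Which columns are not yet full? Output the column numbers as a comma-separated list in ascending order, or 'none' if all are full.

Answer: 0,1,2,3,4,5

Derivation:
col 0: top cell = '.' → open
col 1: top cell = '.' → open
col 2: top cell = '.' → open
col 3: top cell = '.' → open
col 4: top cell = '.' → open
col 5: top cell = '.' → open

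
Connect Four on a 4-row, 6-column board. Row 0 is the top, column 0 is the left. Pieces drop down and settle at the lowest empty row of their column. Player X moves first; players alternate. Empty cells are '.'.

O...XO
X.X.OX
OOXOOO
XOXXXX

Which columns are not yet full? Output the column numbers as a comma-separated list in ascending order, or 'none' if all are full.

Answer: 1,2,3

Derivation:
col 0: top cell = 'O' → FULL
col 1: top cell = '.' → open
col 2: top cell = '.' → open
col 3: top cell = '.' → open
col 4: top cell = 'X' → FULL
col 5: top cell = 'O' → FULL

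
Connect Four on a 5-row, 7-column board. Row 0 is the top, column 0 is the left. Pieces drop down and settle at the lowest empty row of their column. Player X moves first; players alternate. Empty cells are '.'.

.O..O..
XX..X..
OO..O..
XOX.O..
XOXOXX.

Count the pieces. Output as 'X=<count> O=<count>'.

X=9 O=9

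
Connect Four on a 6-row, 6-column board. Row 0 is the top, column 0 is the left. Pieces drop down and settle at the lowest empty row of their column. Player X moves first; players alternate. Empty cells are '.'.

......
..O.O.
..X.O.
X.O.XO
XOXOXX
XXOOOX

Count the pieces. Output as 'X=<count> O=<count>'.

X=10 O=10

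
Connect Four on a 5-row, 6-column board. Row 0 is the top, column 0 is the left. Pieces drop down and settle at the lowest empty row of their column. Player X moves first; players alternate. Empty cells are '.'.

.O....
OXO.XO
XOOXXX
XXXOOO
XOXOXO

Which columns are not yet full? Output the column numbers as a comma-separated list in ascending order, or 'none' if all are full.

Answer: 0,2,3,4,5

Derivation:
col 0: top cell = '.' → open
col 1: top cell = 'O' → FULL
col 2: top cell = '.' → open
col 3: top cell = '.' → open
col 4: top cell = '.' → open
col 5: top cell = '.' → open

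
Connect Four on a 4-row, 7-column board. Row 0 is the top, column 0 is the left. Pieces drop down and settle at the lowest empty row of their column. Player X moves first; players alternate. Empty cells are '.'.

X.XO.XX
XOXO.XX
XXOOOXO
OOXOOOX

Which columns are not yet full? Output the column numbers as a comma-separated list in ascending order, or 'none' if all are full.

Answer: 1,4

Derivation:
col 0: top cell = 'X' → FULL
col 1: top cell = '.' → open
col 2: top cell = 'X' → FULL
col 3: top cell = 'O' → FULL
col 4: top cell = '.' → open
col 5: top cell = 'X' → FULL
col 6: top cell = 'X' → FULL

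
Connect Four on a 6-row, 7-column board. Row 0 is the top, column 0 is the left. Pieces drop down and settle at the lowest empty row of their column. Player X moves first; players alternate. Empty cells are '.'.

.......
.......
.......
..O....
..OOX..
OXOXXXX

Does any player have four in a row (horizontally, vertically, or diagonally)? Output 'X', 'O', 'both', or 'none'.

X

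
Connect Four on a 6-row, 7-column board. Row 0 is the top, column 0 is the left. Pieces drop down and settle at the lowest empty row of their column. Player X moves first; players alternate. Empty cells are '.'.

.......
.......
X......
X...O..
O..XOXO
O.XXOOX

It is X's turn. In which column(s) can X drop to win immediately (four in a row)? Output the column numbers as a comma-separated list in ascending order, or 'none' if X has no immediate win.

Answer: none

Derivation:
col 0: drop X → no win
col 1: drop X → no win
col 2: drop X → no win
col 3: drop X → no win
col 4: drop X → no win
col 5: drop X → no win
col 6: drop X → no win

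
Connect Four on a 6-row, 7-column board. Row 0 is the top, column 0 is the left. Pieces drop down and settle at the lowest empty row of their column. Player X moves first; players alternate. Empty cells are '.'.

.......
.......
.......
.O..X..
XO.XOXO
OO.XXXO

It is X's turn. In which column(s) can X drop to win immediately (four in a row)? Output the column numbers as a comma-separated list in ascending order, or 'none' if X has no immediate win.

col 0: drop X → no win
col 1: drop X → no win
col 2: drop X → WIN!
col 3: drop X → no win
col 4: drop X → no win
col 5: drop X → no win
col 6: drop X → no win

Answer: 2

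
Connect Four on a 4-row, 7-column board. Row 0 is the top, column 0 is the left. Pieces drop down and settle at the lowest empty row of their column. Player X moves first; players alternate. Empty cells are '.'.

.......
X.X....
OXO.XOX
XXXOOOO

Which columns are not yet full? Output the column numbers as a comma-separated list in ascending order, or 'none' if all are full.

Answer: 0,1,2,3,4,5,6

Derivation:
col 0: top cell = '.' → open
col 1: top cell = '.' → open
col 2: top cell = '.' → open
col 3: top cell = '.' → open
col 4: top cell = '.' → open
col 5: top cell = '.' → open
col 6: top cell = '.' → open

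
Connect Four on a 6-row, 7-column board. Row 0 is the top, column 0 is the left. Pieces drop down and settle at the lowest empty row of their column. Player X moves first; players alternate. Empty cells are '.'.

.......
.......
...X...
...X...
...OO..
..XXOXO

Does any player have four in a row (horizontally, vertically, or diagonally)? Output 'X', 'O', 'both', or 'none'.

none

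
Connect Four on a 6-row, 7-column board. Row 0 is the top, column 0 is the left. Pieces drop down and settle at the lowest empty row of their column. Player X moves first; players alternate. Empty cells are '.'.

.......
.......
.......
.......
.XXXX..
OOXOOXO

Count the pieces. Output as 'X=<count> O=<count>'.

X=6 O=5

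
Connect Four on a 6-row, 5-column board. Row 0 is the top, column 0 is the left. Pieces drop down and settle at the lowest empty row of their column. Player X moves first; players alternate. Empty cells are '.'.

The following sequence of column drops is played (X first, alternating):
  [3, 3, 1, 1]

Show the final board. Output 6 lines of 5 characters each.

Move 1: X drops in col 3, lands at row 5
Move 2: O drops in col 3, lands at row 4
Move 3: X drops in col 1, lands at row 5
Move 4: O drops in col 1, lands at row 4

Answer: .....
.....
.....
.....
.O.O.
.X.X.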